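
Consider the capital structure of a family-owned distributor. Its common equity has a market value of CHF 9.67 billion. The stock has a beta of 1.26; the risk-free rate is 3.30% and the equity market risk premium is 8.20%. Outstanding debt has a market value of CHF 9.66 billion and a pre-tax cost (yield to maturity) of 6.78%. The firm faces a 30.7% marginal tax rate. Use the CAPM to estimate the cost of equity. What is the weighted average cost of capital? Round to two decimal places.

9.17%

Cost of equity via CAPM: Re = 3.3% + 1.26 × 8.2% = 13.6320%.
Total capital V = 9.67 + 9.66 = 19.33.
Equity: weight = 9.67/19.33 = 0.5003; cost = 13.632%.
Debt: weight = 9.66/19.33 = 0.4997; after-tax cost = 6.78% × (1 − 30.7%) = 4.6985%.
WACC = 0.5003 × 13.6320% + 0.4997 × 4.6985% = 9.1676%.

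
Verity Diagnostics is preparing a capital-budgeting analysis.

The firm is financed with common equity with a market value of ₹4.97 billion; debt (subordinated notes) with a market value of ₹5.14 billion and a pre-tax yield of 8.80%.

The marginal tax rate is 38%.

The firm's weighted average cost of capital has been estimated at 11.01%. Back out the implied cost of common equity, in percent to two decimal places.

Total capital V = 4.97 + 5.14 = 10.11.
Equity weight = 4.97/10.11 = 0.4916.
Subordinated notes weight = 5.14/10.11 = 0.5084.
Debt contribution = 0.5084 × 8.8% × (1 − 38%) = 2.7739%.
Required equity contribution = 11.01% − 2.7739% = 8.2361%.
Re = 8.2361% / 0.4916 = 16.7540%.

16.75%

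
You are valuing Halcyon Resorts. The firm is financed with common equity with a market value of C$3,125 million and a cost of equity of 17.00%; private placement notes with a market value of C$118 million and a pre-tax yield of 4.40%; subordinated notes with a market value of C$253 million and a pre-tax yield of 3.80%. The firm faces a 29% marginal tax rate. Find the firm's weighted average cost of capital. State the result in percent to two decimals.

Total capital V = 3125 + 118 + 253 = 3496.
Equity: weight = 3125/3496 = 0.8939; cost = 17%.
Private placement notes: weight = 118/3496 = 0.0338; after-tax cost = 4.4% × (1 − 29%) = 3.1240%.
Subordinated notes: weight = 253/3496 = 0.0724; after-tax cost = 3.8% × (1 − 29%) = 2.6980%.
WACC = 0.8939 × 17.0000% + 0.0338 × 3.1240% + 0.0724 × 2.6980% = 15.4966%.

15.50%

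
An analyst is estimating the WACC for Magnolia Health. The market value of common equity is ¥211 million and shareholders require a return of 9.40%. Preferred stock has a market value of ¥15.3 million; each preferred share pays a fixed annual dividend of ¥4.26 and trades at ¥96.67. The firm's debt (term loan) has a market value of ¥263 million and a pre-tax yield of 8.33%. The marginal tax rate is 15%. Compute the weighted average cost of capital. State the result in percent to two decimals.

Cost of preferred: Rp = 4.26 / 96.67 = 4.4067%.
Total capital V = 211 + 15.3 + 263 = 489.3.
Equity: weight = 211/489.3 = 0.4312; cost = 9.4%.
Preferred: weight = 15.3/489.3 = 0.0313; cost = 4.4067%.
Term loan: weight = 263/489.3 = 0.5375; after-tax cost = 8.33% × (1 − 15%) = 7.0805%.
WACC = 0.4312 × 9.4000% + 0.0313 × 4.4067% + 0.5375 × 7.0805% = 7.9971%.

8.00%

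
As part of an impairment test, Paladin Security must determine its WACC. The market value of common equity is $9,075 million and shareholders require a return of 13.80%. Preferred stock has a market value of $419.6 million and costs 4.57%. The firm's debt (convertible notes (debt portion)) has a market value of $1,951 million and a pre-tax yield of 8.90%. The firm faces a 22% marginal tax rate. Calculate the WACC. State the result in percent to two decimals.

12.29%

Total capital V = 9075 + 419.6 + 1951 = 11445.6.
Equity: weight = 9075/11445.6 = 0.7929; cost = 13.8%.
Preferred: weight = 419.6/11445.6 = 0.0367; cost = 4.57%.
Convertible notes (debt portion): weight = 1951/11445.6 = 0.1705; after-tax cost = 8.9% × (1 − 22%) = 6.9420%.
WACC = 0.7929 × 13.8000% + 0.0367 × 4.5700% + 0.1705 × 6.9420% = 12.2926%.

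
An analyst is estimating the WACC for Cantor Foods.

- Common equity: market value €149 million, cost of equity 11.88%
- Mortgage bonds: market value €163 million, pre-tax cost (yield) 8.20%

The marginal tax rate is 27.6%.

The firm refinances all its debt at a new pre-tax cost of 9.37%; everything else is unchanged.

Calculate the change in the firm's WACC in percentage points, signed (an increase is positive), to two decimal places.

Current WACC:
Total capital V = 149 + 163 = 312.
Equity: weight = 149/312 = 0.4776; cost = 11.88%.
Mortgage bonds: weight = 163/312 = 0.5224; after-tax cost = 8.2% × (1 − 27.6%) = 5.9368%.
WACC = 0.4776 × 11.8800% + 0.5224 × 5.9368% = 8.7751%.
After the change:
Total capital V = 149 + 163 = 312.
Equity: weight = 149/312 = 0.4776; cost = 11.88%.
Mortgage bonds: weight = 163/312 = 0.5224; after-tax cost = 9.37% × (1 − 27.6%) = 6.7839%.
WACC = 0.4776 × 11.8800% + 0.5224 × 6.7839% = 9.2176%.
Change in WACC = 9.2176% − 8.7751% = 0.4425 pp.

+0.44 pp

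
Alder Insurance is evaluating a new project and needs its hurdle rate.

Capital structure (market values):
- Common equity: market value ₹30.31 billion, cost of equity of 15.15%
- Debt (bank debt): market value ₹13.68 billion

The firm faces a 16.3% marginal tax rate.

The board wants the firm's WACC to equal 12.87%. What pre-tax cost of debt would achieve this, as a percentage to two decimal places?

Total capital V = 30.31 + 13.68 = 43.99.
Equity weight = 30.31/43.99 = 0.6890.
Bank debt weight = 13.68/43.99 = 0.3110.
Equity contribution = 0.6890 × 15.15% = 10.4387%.
Remaining for debt = 12.87% − 10.4387% = 2.4313%.
Rd × (1 − 16.3%) × 0.3110 = 2.4313%  ⇒  Rd = 9.3409%.

9.34%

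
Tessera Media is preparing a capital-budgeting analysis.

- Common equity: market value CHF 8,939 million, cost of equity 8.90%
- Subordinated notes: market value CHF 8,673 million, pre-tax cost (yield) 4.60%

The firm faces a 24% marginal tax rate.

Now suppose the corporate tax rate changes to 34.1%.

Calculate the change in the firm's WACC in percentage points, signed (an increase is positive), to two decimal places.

-0.23 pp

Current WACC:
Total capital V = 8939 + 8673 = 17612.
Equity: weight = 8939/17612 = 0.5076; cost = 8.9%.
Subordinated notes: weight = 8673/17612 = 0.4924; after-tax cost = 4.6% × (1 − 24%) = 3.4960%.
WACC = 0.5076 × 8.9000% + 0.4924 × 3.4960% = 6.2388%.
After the change:
Total capital V = 8939 + 8673 = 17612.
Equity: weight = 8939/17612 = 0.5076; cost = 8.9%.
Subordinated notes: weight = 8673/17612 = 0.4924; after-tax cost = 4.6% × (1 − 34.1%) = 3.0314%.
WACC = 0.5076 × 8.9000% + 0.4924 × 3.0314% = 6.0100%.
Change in WACC = 6.0100% − 6.2388% = -0.2288 pp.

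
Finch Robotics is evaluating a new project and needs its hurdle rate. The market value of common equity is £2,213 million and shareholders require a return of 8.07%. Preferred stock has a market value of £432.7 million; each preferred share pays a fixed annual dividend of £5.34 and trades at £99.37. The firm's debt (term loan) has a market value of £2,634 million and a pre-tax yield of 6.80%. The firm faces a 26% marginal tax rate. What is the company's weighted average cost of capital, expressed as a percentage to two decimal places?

Cost of preferred: Rp = 5.34 / 99.37 = 5.3739%.
Total capital V = 2213 + 432.7 + 2634 = 5279.7.
Equity: weight = 2213/5279.7 = 0.4192; cost = 8.07%.
Preferred: weight = 432.7/5279.7 = 0.0820; cost = 5.3739%.
Term loan: weight = 2634/5279.7 = 0.4989; after-tax cost = 6.8% × (1 − 26%) = 5.0320%.
WACC = 0.4192 × 8.0700% + 0.0820 × 5.3739% + 0.4989 × 5.0320% = 6.3334%.

6.33%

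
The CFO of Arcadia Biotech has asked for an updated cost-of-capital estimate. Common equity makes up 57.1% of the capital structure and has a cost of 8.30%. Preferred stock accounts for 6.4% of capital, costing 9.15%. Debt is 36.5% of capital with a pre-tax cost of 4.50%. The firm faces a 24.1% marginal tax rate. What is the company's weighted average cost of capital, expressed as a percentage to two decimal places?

After-tax cost of debt = 4.5% × (1 − 24.1%) = 3.4155%.
WACC = 0.571 × 8.3000% + 0.064 × 9.1500% + 0.365 × 3.4155% = 6.5716%.

6.57%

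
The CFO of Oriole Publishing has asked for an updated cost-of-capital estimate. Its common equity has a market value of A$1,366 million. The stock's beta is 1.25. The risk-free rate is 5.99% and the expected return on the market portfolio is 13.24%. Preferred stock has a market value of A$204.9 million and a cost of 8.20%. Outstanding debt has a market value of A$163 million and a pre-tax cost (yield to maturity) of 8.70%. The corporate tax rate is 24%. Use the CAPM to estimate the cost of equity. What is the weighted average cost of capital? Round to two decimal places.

Market risk premium = 13.24% − 5.99% = 7.25%.
Cost of equity via CAPM: Re = 5.99% + 1.25 × 7.25% = 15.0525%.
Total capital V = 1366 + 204.9 + 163 = 1733.9.
Equity: weight = 1366/1733.9 = 0.7878; cost = 15.0525%.
Preferred: weight = 204.9/1733.9 = 0.1182; cost = 8.2%.
Debt: weight = 163/1733.9 = 0.0940; after-tax cost = 8.7% × (1 − 24%) = 6.6120%.
WACC = 0.7878 × 15.0525% + 0.1182 × 8.2000% + 0.0940 × 6.6120% = 13.4492%.

13.45%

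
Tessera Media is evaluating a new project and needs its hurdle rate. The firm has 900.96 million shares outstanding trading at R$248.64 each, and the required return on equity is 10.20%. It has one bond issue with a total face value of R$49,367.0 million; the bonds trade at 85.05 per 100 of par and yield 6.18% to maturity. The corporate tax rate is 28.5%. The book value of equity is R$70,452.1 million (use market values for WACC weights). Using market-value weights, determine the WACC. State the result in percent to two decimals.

9.29%

Market value of equity E = 248.64 × 900.96m = 224014.6944m. Market value of debt D = 49367m × 85.05/100 = 41986.6335m.
Total capital V = 224014.6944 + 41986.6335 = 266001.3279.
Equity: weight = 224014.6944/266001.3279 = 0.8422; cost = 10.2%.
Bonds outstanding: weight = 41986.6335/266001.3279 = 0.1578; after-tax cost = 6.18% × (1 − 28.5%) = 4.4187%.
WACC = 0.8422 × 10.2000% + 0.1578 × 4.4187% = 9.2875%.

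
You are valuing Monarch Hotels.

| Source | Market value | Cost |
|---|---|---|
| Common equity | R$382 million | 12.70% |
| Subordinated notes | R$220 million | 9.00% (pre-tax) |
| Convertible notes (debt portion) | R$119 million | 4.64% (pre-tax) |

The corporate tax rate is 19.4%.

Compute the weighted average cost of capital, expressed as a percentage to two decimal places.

9.56%

Total capital V = 382 + 220 + 119 = 721.
Equity: weight = 382/721 = 0.5298; cost = 12.7%.
Subordinated notes: weight = 220/721 = 0.3051; after-tax cost = 9% × (1 − 19.4%) = 7.2540%.
Convertible notes (debt portion): weight = 119/721 = 0.1650; after-tax cost = 4.64% × (1 − 19.4%) = 3.7398%.
WACC = 0.5298 × 12.7000% + 0.3051 × 7.2540% + 0.1650 × 3.7398% = 9.5594%.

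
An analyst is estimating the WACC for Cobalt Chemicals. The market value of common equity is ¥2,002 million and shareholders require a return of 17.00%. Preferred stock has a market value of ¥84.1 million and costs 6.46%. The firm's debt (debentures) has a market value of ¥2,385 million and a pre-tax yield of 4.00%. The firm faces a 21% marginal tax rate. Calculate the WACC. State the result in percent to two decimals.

9.42%

Total capital V = 2002 + 84.1 + 2385 = 4471.1.
Equity: weight = 2002/4471.1 = 0.4478; cost = 17%.
Preferred: weight = 84.1/4471.1 = 0.0188; cost = 6.46%.
Debentures: weight = 2385/4471.1 = 0.5334; after-tax cost = 4% × (1 − 21%) = 3.1600%.
WACC = 0.4478 × 17.0000% + 0.0188 × 6.4600% + 0.5334 × 3.1600% = 9.4191%.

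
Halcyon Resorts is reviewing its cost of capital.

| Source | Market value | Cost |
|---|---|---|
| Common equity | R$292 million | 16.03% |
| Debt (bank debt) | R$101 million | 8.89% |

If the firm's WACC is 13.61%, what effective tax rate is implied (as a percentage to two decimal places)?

Total capital V = 292 + 101 = 393.
Equity weight = 292/393 = 0.7430.
Bank debt weight = 101/393 = 0.2570.
Equity contribution = 0.7430 × 16.03% = 11.9103%.
Debt contribution must be 13.61% − 11.9103% = 1.6997%.
0.2570 × 8.89% × (1 − T) = 1.6997%  ⇒  (1 − T) = 0.7439.
T = 25.6067%.

25.61%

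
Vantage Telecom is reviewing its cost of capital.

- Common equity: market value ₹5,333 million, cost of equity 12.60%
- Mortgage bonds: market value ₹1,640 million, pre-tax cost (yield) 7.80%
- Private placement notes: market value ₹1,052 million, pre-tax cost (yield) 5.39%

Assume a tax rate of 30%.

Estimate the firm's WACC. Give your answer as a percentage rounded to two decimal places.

9.98%

Total capital V = 5333 + 1640 + 1052 = 8025.
Equity: weight = 5333/8025 = 0.6645; cost = 12.6%.
Mortgage bonds: weight = 1640/8025 = 0.2044; after-tax cost = 7.8% × (1 − 30%) = 5.4600%.
Private placement notes: weight = 1052/8025 = 0.1311; after-tax cost = 5.39% × (1 − 30%) = 3.7730%.
WACC = 0.6645 × 12.6000% + 0.2044 × 5.4600% + 0.1311 × 3.7730% = 9.9837%.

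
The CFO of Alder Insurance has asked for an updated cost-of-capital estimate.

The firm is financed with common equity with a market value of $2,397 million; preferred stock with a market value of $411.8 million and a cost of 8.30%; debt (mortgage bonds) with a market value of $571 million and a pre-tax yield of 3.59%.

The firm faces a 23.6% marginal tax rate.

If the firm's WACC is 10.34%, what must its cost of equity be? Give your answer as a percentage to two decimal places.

12.50%

Total capital V = 2397 + 411.8 + 571 = 3379.8.
Equity weight = 2397/3379.8 = 0.7092.
Preferred weight = 411.8/3379.8 = 0.1218.
Mortgage bonds weight = 571/3379.8 = 0.1689.
Debt contribution = 0.1689 × 3.59% × (1 − 23.6%) = 0.4634%.
Preferred contribution = 0.1218 × 8.3% = 1.0113%.
Required equity contribution = 10.34% − 1.4747% = 8.8653%.
Re = 8.8653% / 0.7092 = 12.5002%.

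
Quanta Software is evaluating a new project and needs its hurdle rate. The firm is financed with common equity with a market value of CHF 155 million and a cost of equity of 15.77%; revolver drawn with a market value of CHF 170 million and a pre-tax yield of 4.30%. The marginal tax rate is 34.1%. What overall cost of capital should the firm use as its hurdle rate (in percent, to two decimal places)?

9.00%

Total capital V = 155 + 170 = 325.
Equity: weight = 155/325 = 0.4769; cost = 15.77%.
Revolver drawn: weight = 170/325 = 0.5231; after-tax cost = 4.3% × (1 − 34.1%) = 2.8337%.
WACC = 0.4769 × 15.7700% + 0.5231 × 2.8337% = 9.0033%.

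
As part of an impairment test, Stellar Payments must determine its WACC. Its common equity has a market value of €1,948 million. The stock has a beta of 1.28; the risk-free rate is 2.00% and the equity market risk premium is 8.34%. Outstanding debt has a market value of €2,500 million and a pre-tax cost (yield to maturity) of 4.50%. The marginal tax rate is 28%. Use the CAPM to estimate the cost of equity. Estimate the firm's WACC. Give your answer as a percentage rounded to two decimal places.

7.37%

Cost of equity via CAPM: Re = 2.0% + 1.28 × 8.34% = 12.6752%.
Total capital V = 1948 + 2500 = 4448.
Equity: weight = 1948/4448 = 0.4379; cost = 12.6752%.
Debt: weight = 2500/4448 = 0.5621; after-tax cost = 4.5% × (1 − 28%) = 3.2400%.
WACC = 0.4379 × 12.6752% + 0.5621 × 3.2400% = 7.3721%.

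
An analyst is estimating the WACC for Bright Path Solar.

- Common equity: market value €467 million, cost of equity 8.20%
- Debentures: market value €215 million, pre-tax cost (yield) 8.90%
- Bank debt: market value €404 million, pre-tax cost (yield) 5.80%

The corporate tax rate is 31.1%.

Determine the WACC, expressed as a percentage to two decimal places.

6.23%

Total capital V = 467 + 215 + 404 = 1086.
Equity: weight = 467/1086 = 0.4300; cost = 8.2%.
Debentures: weight = 215/1086 = 0.1980; after-tax cost = 8.9% × (1 − 31.1%) = 6.1321%.
Bank debt: weight = 404/1086 = 0.3720; after-tax cost = 5.8% × (1 − 31.1%) = 3.9962%.
WACC = 0.4300 × 8.2000% + 0.1980 × 6.1321% + 0.3720 × 3.9962% = 6.2268%.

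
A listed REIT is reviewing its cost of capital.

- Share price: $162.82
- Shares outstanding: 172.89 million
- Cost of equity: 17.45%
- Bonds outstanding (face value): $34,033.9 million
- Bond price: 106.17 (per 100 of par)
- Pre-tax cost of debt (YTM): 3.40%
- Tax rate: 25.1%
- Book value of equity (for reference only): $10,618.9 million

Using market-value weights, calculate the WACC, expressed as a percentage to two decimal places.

9.07%

Market value of equity E = 162.82 × 172.89m = 28149.9498m. Market value of debt D = 34033.9m × 106.17/100 = 36133.79163m.
Total capital V = 28149.9498 + 36133.79163 = 64283.74143.
Equity: weight = 28149.9498/64283.74143 = 0.4379; cost = 17.45%.
Bonds outstanding: weight = 36133.79163/64283.74143 = 0.5621; after-tax cost = 3.4% × (1 − 25.1%) = 2.5466%.
WACC = 0.4379 × 17.4500% + 0.5621 × 2.5466% = 9.0728%.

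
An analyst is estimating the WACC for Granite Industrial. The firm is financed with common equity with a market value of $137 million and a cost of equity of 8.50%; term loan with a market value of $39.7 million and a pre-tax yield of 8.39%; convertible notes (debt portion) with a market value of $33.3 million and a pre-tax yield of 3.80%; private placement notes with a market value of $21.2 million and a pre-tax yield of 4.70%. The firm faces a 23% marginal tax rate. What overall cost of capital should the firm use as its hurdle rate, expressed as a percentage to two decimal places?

Total capital V = 137 + 39.7 + 33.3 + 21.2 = 231.2.
Equity: weight = 137/231.2 = 0.5926; cost = 8.5%.
Term loan: weight = 39.7/231.2 = 0.1717; after-tax cost = 8.39% × (1 − 23%) = 6.4603%.
Convertible notes (debt portion): weight = 33.3/231.2 = 0.1440; after-tax cost = 3.8% × (1 − 23%) = 2.9260%.
Private placement notes: weight = 21.2/231.2 = 0.0917; after-tax cost = 4.7% × (1 − 23%) = 3.6190%.
WACC = 0.5926 × 8.5000% + 0.1717 × 6.4603% + 0.1440 × 2.9260% + 0.0917 × 3.6190% = 6.8994%.

6.90%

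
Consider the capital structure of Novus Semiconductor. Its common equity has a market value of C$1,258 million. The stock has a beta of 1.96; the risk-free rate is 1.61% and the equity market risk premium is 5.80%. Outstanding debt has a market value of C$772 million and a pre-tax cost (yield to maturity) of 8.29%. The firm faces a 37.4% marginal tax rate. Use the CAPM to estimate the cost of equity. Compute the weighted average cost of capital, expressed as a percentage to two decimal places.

Cost of equity via CAPM: Re = 1.61% + 1.96 × 5.8% = 12.9780%.
Total capital V = 1258 + 772 = 2030.
Equity: weight = 1258/2030 = 0.6197; cost = 12.978%.
Debt: weight = 772/2030 = 0.3803; after-tax cost = 8.29% × (1 − 37.4%) = 5.1895%.
WACC = 0.6197 × 12.9780% + 0.3803 × 5.1895% = 10.0161%.

10.02%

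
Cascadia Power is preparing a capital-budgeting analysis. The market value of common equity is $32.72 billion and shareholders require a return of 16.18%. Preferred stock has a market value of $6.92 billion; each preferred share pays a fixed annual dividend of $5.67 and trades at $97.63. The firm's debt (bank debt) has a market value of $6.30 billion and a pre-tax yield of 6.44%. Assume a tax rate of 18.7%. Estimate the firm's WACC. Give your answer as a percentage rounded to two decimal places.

Cost of preferred: Rp = 5.67 / 97.63 = 5.8076%.
Total capital V = 32.72 + 6.92 + 6.3 = 45.94.
Equity: weight = 32.72/45.94 = 0.7122; cost = 16.18%.
Preferred: weight = 6.92/45.94 = 0.1506; cost = 5.8076%.
Bank debt: weight = 6.3/45.94 = 0.1371; after-tax cost = 6.44% × (1 − 18.7%) = 5.2357%.
WACC = 0.7122 × 16.1800% + 0.1506 × 5.8076% + 0.1371 × 5.2357% = 13.1167%.

13.12%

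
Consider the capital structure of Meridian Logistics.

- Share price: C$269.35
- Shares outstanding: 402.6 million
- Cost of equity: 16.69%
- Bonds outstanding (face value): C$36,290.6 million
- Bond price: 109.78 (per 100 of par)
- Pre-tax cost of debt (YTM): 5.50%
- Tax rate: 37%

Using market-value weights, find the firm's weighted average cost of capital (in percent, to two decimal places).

Market value of equity E = 269.35 × 402.6m = 108440.31m. Market value of debt D = 36290.6m × 109.78/100 = 39839.82068m.
Total capital V = 108440.31 + 39839.82068 = 148280.13068.
Equity: weight = 108440.31/148280.13068 = 0.7313; cost = 16.69%.
Bonds outstanding: weight = 39839.82068/148280.13068 = 0.2687; after-tax cost = 5.5% × (1 − 37%) = 3.4650%.
WACC = 0.7313 × 16.6900% + 0.2687 × 3.4650% = 13.1367%.

13.14%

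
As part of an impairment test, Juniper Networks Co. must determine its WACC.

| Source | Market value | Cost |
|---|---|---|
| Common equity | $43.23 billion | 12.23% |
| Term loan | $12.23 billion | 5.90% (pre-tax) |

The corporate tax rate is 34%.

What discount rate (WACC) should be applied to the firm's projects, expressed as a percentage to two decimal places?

10.39%

Total capital V = 43.23 + 12.23 = 55.46.
Equity: weight = 43.23/55.46 = 0.7795; cost = 12.23%.
Term loan: weight = 12.23/55.46 = 0.2205; after-tax cost = 5.9% × (1 − 34%) = 3.8940%.
WACC = 0.7795 × 12.2300% + 0.2205 × 3.8940% = 10.3918%.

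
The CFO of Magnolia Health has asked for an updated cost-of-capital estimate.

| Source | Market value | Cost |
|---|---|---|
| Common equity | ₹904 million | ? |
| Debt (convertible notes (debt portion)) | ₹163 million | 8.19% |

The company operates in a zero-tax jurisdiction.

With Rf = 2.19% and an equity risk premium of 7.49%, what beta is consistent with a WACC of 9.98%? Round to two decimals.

Total capital V = 904 + 163 = 1067.
Equity weight = 904/1067 = 0.8472.
Convertible notes (debt portion) weight = 163/1067 = 0.1528.
Debt contribution = 0.1528 × 8.19% × (1 − 0%) = 1.2511%.
Required equity contribution = 9.98% − 1.2511% = 8.7289%  ⇒  Re = 10.3028%.
CAPM: 10.3028% = 2.19% + β × 7.49%  ⇒  β = 1.0831.

1.08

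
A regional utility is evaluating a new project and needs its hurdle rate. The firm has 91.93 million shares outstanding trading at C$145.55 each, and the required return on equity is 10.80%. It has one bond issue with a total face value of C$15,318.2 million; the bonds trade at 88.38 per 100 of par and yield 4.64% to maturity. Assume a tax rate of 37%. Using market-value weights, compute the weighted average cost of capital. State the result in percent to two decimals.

6.84%

Market value of equity E = 145.55 × 91.93m = 13380.4115m. Market value of debt D = 15318.2m × 88.38/100 = 13538.22516m.
Total capital V = 13380.4115 + 13538.22516 = 26918.63666.
Equity: weight = 13380.4115/26918.63666 = 0.4971; cost = 10.8%.
Bonds outstanding: weight = 13538.22516/26918.63666 = 0.5029; after-tax cost = 4.64% × (1 − 37%) = 2.9232%.
WACC = 0.4971 × 10.8000% + 0.5029 × 2.9232% = 6.8385%.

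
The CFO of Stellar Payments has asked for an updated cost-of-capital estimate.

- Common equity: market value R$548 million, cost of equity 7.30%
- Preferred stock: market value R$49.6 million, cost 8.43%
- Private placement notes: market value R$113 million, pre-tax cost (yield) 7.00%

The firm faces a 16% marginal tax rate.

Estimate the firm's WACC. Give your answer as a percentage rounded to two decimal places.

Total capital V = 548 + 49.6 + 113 = 710.6.
Equity: weight = 548/710.6 = 0.7712; cost = 7.3%.
Preferred: weight = 49.6/710.6 = 0.0698; cost = 8.43%.
Private placement notes: weight = 113/710.6 = 0.1590; after-tax cost = 7% × (1 − 16%) = 5.8800%.
WACC = 0.7712 × 7.3000% + 0.0698 × 8.4300% + 0.1590 × 5.8800% = 7.1531%.

7.15%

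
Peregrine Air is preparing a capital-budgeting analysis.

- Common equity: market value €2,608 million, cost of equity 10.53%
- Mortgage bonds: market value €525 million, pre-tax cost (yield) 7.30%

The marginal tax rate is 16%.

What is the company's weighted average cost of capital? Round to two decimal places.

9.79%

Total capital V = 2608 + 525 = 3133.
Equity: weight = 2608/3133 = 0.8324; cost = 10.53%.
Mortgage bonds: weight = 525/3133 = 0.1676; after-tax cost = 7.3% × (1 − 16%) = 6.1320%.
WACC = 0.8324 × 10.5300% + 0.1676 × 6.1320% = 9.7930%.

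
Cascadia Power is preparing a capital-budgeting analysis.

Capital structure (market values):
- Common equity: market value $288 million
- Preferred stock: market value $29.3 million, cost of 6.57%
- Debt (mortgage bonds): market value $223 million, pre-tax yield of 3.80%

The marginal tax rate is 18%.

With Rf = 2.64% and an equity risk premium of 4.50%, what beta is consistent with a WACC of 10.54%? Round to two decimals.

Total capital V = 288 + 29.3 + 223 = 540.3.
Equity weight = 288/540.3 = 0.5330.
Preferred weight = 29.3/540.3 = 0.0542.
Mortgage bonds weight = 223/540.3 = 0.4127.
Debt contribution = 0.4127 × 3.8% × (1 − 18%) = 1.2861%.
Preferred contribution = 0.0542 × 6.57% = 0.3563%.
Required equity contribution = 10.54% − 1.6424% = 8.8976%  ⇒  Re = 16.6923%.
CAPM: 16.6923% = 2.64% + β × 4.5%  ⇒  β = 3.1227.

3.12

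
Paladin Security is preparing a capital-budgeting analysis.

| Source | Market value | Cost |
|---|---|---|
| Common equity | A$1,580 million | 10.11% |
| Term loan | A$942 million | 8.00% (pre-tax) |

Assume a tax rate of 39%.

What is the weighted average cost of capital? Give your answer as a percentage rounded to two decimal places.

8.16%

Total capital V = 1580 + 942 = 2522.
Equity: weight = 1580/2522 = 0.6265; cost = 10.11%.
Term loan: weight = 942/2522 = 0.3735; after-tax cost = 8% × (1 − 39%) = 4.8800%.
WACC = 0.6265 × 10.1100% + 0.3735 × 4.8800% = 8.1565%.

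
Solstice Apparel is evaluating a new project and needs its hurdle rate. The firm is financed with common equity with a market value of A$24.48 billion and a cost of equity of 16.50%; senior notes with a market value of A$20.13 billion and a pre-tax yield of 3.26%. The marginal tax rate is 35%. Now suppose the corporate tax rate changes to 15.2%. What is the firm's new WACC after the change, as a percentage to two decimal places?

10.30%

After the change:
Total capital V = 24.48 + 20.13 = 44.61.
Equity: weight = 24.48/44.61 = 0.5488; cost = 16.5%.
Senior notes: weight = 20.13/44.61 = 0.4512; after-tax cost = 3.26% × (1 − 15.2%) = 2.7645%.
WACC = 0.5488 × 16.5000% + 0.4512 × 2.7645% = 10.3019%.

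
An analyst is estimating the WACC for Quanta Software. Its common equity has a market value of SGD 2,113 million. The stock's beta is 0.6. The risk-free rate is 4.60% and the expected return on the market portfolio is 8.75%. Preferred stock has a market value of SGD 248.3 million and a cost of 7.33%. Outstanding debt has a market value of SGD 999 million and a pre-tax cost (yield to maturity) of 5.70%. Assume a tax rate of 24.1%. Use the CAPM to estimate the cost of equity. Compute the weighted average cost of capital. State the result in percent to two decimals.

6.29%

Market risk premium = 8.75% − 4.6% = 4.15%.
Cost of equity via CAPM: Re = 4.6% + 0.6 × 4.15% = 7.0900%.
Total capital V = 2113 + 248.3 + 999 = 3360.3.
Equity: weight = 2113/3360.3 = 0.6288; cost = 7.09%.
Preferred: weight = 248.3/3360.3 = 0.0739; cost = 7.33%.
Debt: weight = 999/3360.3 = 0.2973; after-tax cost = 5.7% × (1 − 24.1%) = 4.3263%.
WACC = 0.6288 × 7.0900% + 0.0739 × 7.3300% + 0.2973 × 4.3263% = 6.2861%.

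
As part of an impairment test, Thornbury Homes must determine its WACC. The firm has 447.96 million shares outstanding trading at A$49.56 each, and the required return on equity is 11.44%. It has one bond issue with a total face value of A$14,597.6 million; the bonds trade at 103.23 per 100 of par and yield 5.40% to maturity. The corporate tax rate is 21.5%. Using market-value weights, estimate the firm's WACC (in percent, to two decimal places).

Market value of equity E = 49.56 × 447.96m = 22200.8976m. Market value of debt D = 14597.6m × 103.23/100 = 15069.10248m.
Total capital V = 22200.8976 + 15069.10248 = 37270.00008.
Equity: weight = 22200.8976/37270.00008 = 0.5957; cost = 11.44%.
Bonds outstanding: weight = 15069.10248/37270.00008 = 0.4043; after-tax cost = 5.4% × (1 − 21.5%) = 4.2390%.
WACC = 0.5957 × 11.4400% + 0.4043 × 4.2390% = 8.5285%.

8.53%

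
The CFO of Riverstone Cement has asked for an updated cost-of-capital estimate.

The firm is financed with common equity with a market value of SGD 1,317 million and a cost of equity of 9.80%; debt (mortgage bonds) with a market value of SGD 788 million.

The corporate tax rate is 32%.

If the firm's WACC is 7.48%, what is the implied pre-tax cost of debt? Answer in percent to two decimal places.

5.30%

Total capital V = 1317 + 788 = 2105.
Equity weight = 1317/2105 = 0.6257.
Mortgage bonds weight = 788/2105 = 0.3743.
Equity contribution = 0.6257 × 9.8% = 6.1314%.
Remaining for debt = 7.48% − 6.1314% = 1.3486%.
Rd × (1 − 32%) × 0.3743 = 1.3486%  ⇒  Rd = 5.2979%.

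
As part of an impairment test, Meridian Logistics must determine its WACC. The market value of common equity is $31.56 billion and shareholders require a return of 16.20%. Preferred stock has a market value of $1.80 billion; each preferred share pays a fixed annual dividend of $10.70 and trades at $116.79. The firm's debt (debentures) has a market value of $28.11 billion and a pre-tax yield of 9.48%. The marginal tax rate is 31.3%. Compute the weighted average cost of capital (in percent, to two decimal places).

Cost of preferred: Rp = 10.7 / 116.79 = 9.1617%.
Total capital V = 31.56 + 1.8 + 28.11 = 61.47.
Equity: weight = 31.56/61.47 = 0.5134; cost = 16.2%.
Preferred: weight = 1.8/61.47 = 0.0293; cost = 9.1617%.
Debentures: weight = 28.11/61.47 = 0.4573; after-tax cost = 9.48% × (1 − 31.3%) = 6.5128%.
WACC = 0.5134 × 16.2000% + 0.0293 × 9.1617% + 0.4573 × 6.5128% = 11.5640%.

11.56%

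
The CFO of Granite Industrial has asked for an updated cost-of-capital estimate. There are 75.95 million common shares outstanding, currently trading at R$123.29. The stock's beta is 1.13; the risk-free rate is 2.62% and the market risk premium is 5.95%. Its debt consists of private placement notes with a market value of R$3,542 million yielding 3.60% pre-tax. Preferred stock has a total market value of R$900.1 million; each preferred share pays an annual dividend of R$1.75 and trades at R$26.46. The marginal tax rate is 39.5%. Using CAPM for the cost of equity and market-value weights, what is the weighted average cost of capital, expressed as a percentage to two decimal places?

Cost of equity via CAPM: Re = 2.62% + 1.13 × 5.95% = 9.3435%.
Cost of preferred: Rp = 1.75 / 26.46 = 6.6138%.
Market value of equity E = 123.29 × 75.95m = 9363.8755m.
Total capital V = 9363.8755 + 900.1 + 3542 = 13805.9755.
Equity: weight = 9363.8755/13805.9755 = 0.6782; cost = 9.3435%.
Preferred: weight = 900.1/13805.9755 = 0.0652; cost = 6.6138%.
Private placement notes: weight = 3542/13805.9755 = 0.2566; after-tax cost = 3.6% × (1 − 39.5%) = 2.1780%.
WACC = 0.6782 × 9.3435% + 0.0652 × 6.6138% + 0.2566 × 2.1780% = 7.3272%.

7.33%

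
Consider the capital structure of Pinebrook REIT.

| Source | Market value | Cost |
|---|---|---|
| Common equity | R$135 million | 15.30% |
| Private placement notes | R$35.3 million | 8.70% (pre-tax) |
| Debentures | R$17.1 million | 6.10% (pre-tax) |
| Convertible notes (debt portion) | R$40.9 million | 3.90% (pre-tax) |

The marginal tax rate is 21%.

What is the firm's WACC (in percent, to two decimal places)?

11.02%

Total capital V = 135 + 35.3 + 17.1 + 40.9 = 228.3.
Equity: weight = 135/228.3 = 0.5913; cost = 15.3%.
Private placement notes: weight = 35.3/228.3 = 0.1546; after-tax cost = 8.7% × (1 − 21%) = 6.8730%.
Debentures: weight = 17.1/228.3 = 0.0749; after-tax cost = 6.1% × (1 − 21%) = 4.8190%.
Convertible notes (debt portion): weight = 40.9/228.3 = 0.1792; after-tax cost = 3.9% × (1 − 21%) = 3.0810%.
WACC = 0.5913 × 15.3000% + 0.1546 × 6.8730% + 0.0749 × 4.8190% + 0.1792 × 3.0810% = 11.0229%.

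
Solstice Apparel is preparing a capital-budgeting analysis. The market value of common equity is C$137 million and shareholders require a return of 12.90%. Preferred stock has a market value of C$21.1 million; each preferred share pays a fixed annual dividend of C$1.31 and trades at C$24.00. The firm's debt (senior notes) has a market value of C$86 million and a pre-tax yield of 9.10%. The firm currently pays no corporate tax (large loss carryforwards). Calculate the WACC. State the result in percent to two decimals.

Cost of preferred: Rp = 1.31 / 24.0 = 5.4583%.
Total capital V = 137 + 21.1 + 86 = 244.1.
Equity: weight = 137/244.1 = 0.5612; cost = 12.9%.
Preferred: weight = 21.1/244.1 = 0.0864; cost = 5.4583%.
Senior notes: weight = 86/244.1 = 0.3523; after-tax cost = 9.1% × (1 − 0%) = 9.1000%.
WACC = 0.5612 × 12.9000% + 0.0864 × 5.4583% + 0.3523 × 9.1000% = 10.9179%.

10.92%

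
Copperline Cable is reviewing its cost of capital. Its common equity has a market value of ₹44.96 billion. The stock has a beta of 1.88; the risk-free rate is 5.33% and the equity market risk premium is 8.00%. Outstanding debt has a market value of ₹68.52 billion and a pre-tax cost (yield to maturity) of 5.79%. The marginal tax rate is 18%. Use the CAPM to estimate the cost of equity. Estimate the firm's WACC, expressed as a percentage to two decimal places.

10.94%

Cost of equity via CAPM: Re = 5.33% + 1.88 × 8.0% = 20.3700%.
Total capital V = 44.96 + 68.52 = 113.48.
Equity: weight = 44.96/113.48 = 0.3962; cost = 20.37%.
Debt: weight = 68.52/113.48 = 0.6038; after-tax cost = 5.79% × (1 − 18%) = 4.7478%.
WACC = 0.3962 × 20.3700% + 0.6038 × 4.7478% = 10.9372%.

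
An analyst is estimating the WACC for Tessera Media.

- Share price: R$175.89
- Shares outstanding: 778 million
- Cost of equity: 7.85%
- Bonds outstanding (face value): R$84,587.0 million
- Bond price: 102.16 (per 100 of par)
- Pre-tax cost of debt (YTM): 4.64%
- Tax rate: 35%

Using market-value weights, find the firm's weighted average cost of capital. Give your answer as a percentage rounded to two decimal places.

Market value of equity E = 175.89 × 778m = 136842.42m. Market value of debt D = 84587m × 102.16/100 = 86414.0792m.
Total capital V = 136842.42 + 86414.0792 = 223256.4992.
Equity: weight = 136842.42/223256.4992 = 0.6129; cost = 7.85%.
Bonds outstanding: weight = 86414.0792/223256.4992 = 0.3871; after-tax cost = 4.64% × (1 − 35%) = 3.0160%.
WACC = 0.6129 × 7.8500% + 0.3871 × 3.0160% = 5.9789%.

5.98%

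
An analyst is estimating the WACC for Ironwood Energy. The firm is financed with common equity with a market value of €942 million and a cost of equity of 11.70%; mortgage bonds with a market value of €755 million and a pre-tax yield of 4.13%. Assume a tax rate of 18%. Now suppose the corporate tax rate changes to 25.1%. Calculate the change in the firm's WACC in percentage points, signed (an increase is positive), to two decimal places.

Current WACC:
Total capital V = 942 + 755 = 1697.
Equity: weight = 942/1697 = 0.5551; cost = 11.7%.
Mortgage bonds: weight = 755/1697 = 0.4449; after-tax cost = 4.13% × (1 − 18%) = 3.3866%.
WACC = 0.5551 × 11.7000% + 0.4449 × 3.3866% = 8.0013%.
After the change:
Total capital V = 942 + 755 = 1697.
Equity: weight = 942/1697 = 0.5551; cost = 11.7%.
Mortgage bonds: weight = 755/1697 = 0.4449; after-tax cost = 4.13% × (1 − 25.1%) = 3.0934%.
WACC = 0.5551 × 11.7000% + 0.4449 × 3.0934% = 7.8709%.
Change in WACC = 7.8709% − 8.0013% = -0.1305 pp.

-0.13 pp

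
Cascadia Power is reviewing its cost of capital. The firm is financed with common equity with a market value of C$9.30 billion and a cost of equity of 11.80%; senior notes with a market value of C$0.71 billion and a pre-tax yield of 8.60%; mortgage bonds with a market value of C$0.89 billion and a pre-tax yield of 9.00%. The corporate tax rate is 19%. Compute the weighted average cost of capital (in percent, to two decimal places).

Total capital V = 9.3 + 0.71 + 0.89 = 10.9.
Equity: weight = 9.3/10.9 = 0.8532; cost = 11.8%.
Senior notes: weight = 0.71/10.9 = 0.0651; after-tax cost = 8.6% × (1 − 19%) = 6.9660%.
Mortgage bonds: weight = 0.89/10.9 = 0.0817; after-tax cost = 9% × (1 − 19%) = 7.2900%.
WACC = 0.8532 × 11.8000% + 0.0651 × 6.9660% + 0.0817 × 7.2900% = 11.1169%.

11.12%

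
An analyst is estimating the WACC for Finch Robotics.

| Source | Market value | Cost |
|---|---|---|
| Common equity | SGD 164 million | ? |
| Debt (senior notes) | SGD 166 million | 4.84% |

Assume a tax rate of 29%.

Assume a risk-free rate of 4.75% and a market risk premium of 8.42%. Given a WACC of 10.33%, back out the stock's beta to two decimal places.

1.49

Total capital V = 164 + 166 = 330.
Equity weight = 164/330 = 0.4970.
Senior notes weight = 166/330 = 0.5030.
Debt contribution = 0.5030 × 4.84% × (1 − 29%) = 1.7286%.
Required equity contribution = 10.33% − 1.7286% = 8.6014%  ⇒  Re = 17.3077%.
CAPM: 17.3077% = 4.75% + β × 8.42%  ⇒  β = 1.4914.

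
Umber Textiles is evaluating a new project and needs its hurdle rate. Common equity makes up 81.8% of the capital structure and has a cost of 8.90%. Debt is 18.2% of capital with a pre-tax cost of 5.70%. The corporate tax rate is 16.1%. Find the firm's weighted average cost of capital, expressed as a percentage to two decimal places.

After-tax cost of debt = 5.7% × (1 − 16.1%) = 4.7823%.
WACC = 0.818 × 8.9000% + 0.182 × 4.7823% = 8.1506%.

8.15%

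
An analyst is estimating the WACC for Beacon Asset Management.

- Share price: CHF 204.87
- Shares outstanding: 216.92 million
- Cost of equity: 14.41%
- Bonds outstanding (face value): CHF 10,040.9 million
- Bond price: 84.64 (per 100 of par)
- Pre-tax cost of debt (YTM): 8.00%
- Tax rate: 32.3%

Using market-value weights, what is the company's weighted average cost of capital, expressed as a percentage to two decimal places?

Market value of equity E = 204.87 × 216.92m = 44440.4004m. Market value of debt D = 10040.9m × 84.64/100 = 8498.61776m.
Total capital V = 44440.4004 + 8498.61776 = 52939.01816.
Equity: weight = 44440.4004/52939.01816 = 0.8395; cost = 14.41%.
Bonds outstanding: weight = 8498.61776/52939.01816 = 0.1605; after-tax cost = 8% × (1 − 32.3%) = 5.4160%.
WACC = 0.8395 × 14.4100% + 0.1605 × 5.4160% = 12.9661%.

12.97%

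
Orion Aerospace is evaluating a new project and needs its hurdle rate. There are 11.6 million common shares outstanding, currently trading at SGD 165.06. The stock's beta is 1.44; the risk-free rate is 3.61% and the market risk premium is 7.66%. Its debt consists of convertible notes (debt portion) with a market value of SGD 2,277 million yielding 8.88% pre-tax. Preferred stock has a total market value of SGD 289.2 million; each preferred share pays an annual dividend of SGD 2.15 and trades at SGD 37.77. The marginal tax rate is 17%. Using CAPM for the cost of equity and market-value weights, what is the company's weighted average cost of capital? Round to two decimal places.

Cost of equity via CAPM: Re = 3.61% + 1.44 × 7.66% = 14.6404%.
Cost of preferred: Rp = 2.15 / 37.77 = 5.6923%.
Market value of equity E = 165.06 × 11.6m = 1914.696m.
Total capital V = 1914.696 + 289.2 + 2277 = 4480.896.
Equity: weight = 1914.696/4480.896 = 0.4273; cost = 14.6404%.
Preferred: weight = 289.2/4480.896 = 0.0645; cost = 5.6923%.
Convertible notes (debt portion): weight = 2277/4480.896 = 0.5082; after-tax cost = 8.88% × (1 − 17%) = 7.3704%.
WACC = 0.4273 × 14.6404% + 0.0645 × 5.6923% + 0.5082 × 7.3704% = 10.3686%.

10.37%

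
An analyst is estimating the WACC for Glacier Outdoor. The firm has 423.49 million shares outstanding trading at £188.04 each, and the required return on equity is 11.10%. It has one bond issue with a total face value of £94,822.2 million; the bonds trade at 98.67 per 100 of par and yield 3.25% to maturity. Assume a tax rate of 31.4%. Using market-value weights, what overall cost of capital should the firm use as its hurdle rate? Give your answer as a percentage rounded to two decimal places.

Market value of equity E = 188.04 × 423.49m = 79633.0596m. Market value of debt D = 94822.2m × 98.67/100 = 93561.06474m.
Total capital V = 79633.0596 + 93561.06474 = 173194.12434.
Equity: weight = 79633.0596/173194.12434 = 0.4598; cost = 11.1%.
Bonds outstanding: weight = 93561.06474/173194.12434 = 0.5402; after-tax cost = 3.25% × (1 − 31.4%) = 2.2295%.
WACC = 0.4598 × 11.1000% + 0.5402 × 2.2295% = 6.3081%.

6.31%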